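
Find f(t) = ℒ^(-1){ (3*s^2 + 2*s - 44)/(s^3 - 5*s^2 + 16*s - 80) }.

f(t) = exp(5*t) + 3*sin(4*t) + 2*cos(4*t)

Factor the denominator: s^3 - 5*s^2 + 16*s - 80 = (s - 5)*(s^2 + 16).
Partial fraction decomposition gives [1/(s - 5)] + [2*s/(s^2 + 16)] + [12/(s^2 + 16)].
Invert each term: 1/(s - 5) ↔ e^(5t); 2·s/(s^2 + 16) ↔ 2cos(4t); 3·4/(s^2 + 16) ↔ 3sin(4t).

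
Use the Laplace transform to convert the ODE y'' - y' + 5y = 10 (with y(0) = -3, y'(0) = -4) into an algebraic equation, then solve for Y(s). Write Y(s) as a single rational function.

Take the Laplace transform of both sides.
Using L{y''} = s^2 Y - s·y(0) - y'(0) and L{y'} = sY - y(0), with y(0) = -3, y'(0) = -4, the left side becomes (s^2 - s + 5)Y - (-3*s - 1).
The right side is L{10} = 10/s.
So (s^2 - s + 5)Y = 10/s + (-3*s - 1).
Isolate Y and clear denominators.

Y(s) = (-3*s^2 - s + 10)/(s^3 - s^2 + 5*s)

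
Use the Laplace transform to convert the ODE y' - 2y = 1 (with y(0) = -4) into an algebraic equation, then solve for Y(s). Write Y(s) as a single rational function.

Laplace-transform each side.
Using L{y'} = sY - y(0) = sY - (-4), the left side becomes (s - 2)Y - (-4).
The right side is L{1} = 1/s.
So (s - 2)Y = 1/s + (-4).
Isolate Y and clear denominators.

Y(s) = (-4*s + 1)/(s^2 - 2*s)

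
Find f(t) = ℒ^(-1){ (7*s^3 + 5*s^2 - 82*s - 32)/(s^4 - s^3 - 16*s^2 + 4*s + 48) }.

Factor the denominator: s^4 - s^3 - 16*s^2 + 4*s + 48 = (s - 4)*(s - 2)*(s + 2)*(s + 3).
Partial fraction decomposition gives [-2/(s + 3)] + [2/(s - 4)] + [3/(s - 2)] + [4/(s + 2)].
Invert each term: -2/(s + 3) ↔ -2e^(-3t); 2/(s - 4) ↔ 2e^(4t); 3/(s - 2) ↔ 3e^(2t); 4/(s + 2) ↔ 4e^(-2t).

f(t) = 2*exp(4*t) + 3*exp(2*t) + 4*exp(-2*t) - 2*exp(-3*t)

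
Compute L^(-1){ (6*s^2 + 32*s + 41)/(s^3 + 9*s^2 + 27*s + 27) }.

-t^2*exp(-3*t)/2 - 4*t*exp(-3*t) + 6*exp(-3*t)

Factor the denominator: s^3 + 9*s^2 + 27*s + 27 = (s + 3)^3.
Partial fraction decomposition gives [6/(s + 3)] + [-4/(s + 3)^2] + [-1/(s + 3)^3].
Invert each term: 6/(s + 3) ↔ 6e^(-3t); -4/(s + 3)^2 ↔ -4t·e^(-3t); -1/(s + 3)^3 ↔ (-1/2)t^2·e^(-3t).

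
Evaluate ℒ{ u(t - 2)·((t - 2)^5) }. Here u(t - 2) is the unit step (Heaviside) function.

120*exp(-2*s)/s^6

By the second shifting theorem, L{u(t - c)·g(t - c)} = e^(-cs)·G(s) with c = 2 and G(s) = L{g(t)}.
L{t^5} = 5!/s^6 = 120/s^6.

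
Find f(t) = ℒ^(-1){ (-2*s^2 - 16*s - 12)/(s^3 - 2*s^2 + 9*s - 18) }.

f(t) = -4*exp(2*t) - 4*sin(3*t) + 2*cos(3*t)

Factor the denominator: s^3 - 2*s^2 + 9*s - 18 = (s - 2)*(s^2 + 9).
Partial fraction decomposition gives [-4/(s - 2)] + [2*s/(s^2 + 9)] + [-12/(s^2 + 9)].
Invert each term: -4/(s - 2) ↔ -4e^(2t); 2·s/(s^2 + 9) ↔ 2cos(3t); -4·3/(s^2 + 9) ↔ -4sin(3t).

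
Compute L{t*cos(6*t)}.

(s - 6)*(s + 6)/(s^2 + 36)^2

L{cos(6t)} = s/(s^2 + 36).
Then apply L{t·g(t)} = -d/ds[G(s)] with G(s) = s/(s^2 + 36):
differentiating 1 time and applying the sign gives (s - 6)*(s + 6)/(s^2 + 36)^2.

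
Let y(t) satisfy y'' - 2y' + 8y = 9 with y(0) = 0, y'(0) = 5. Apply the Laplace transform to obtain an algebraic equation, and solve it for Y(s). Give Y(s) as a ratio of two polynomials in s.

Apply the Laplace transform to the equation.
The derivative rules (L{y''} = s^2 Y - s·y(0) - y'(0) and L{y'} = sY - y(0), with y(0) = 0, y'(0) = 5) turn the left side into (s^2 - 2*s + 8)Y - (5).
The right side is L{9} = 9/s.
So (s^2 - 2*s + 8)Y = 9/s + (5).
Isolate Y and clear denominators.

Y(s) = (5*s + 9)/(s^3 - 2*s^2 + 8*s)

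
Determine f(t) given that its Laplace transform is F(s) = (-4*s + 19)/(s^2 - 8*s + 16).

f(t) = 3*t*exp(4*t) - 4*exp(4*t)

Factor the denominator: s^2 - 8*s + 16 = (s - 4)^2.
Partial fraction decomposition gives [-4/(s - 4)] + [3/(s - 4)^2].
Invert each term: -4/(s - 4) ↔ -4e^(4t); 3/(s - 4)^2 ↔ 3t·e^(4t).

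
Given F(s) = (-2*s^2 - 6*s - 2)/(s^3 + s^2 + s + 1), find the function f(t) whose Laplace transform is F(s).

Factor the denominator: s^3 + s^2 + s + 1 = (s + 1)*(s^2 + 1).
Partial fraction decomposition gives [1/(s + 1)] + [-3*s/(s^2 + 1)] + [-3/(s^2 + 1)].
Invert each term: 1/(s + 1) ↔ e^(-t); -3·s/(s^2 + 1) ↔ -3cos(t); -3·1/(s^2 + 1) ↔ -3sin(t).

f(t) = -3*sin(t) - 3*cos(t) + exp(-t)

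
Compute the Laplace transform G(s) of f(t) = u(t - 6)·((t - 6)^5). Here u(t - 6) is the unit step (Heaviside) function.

By the second shifting theorem, L{u(t - c)·g(t - c)} = e^(-cs)·H(s) with c = 6 and H(s) = L{g(t)}.
L{t^5} = 5!/s^6 = 120/s^6.

G(s) = 120*exp(-6*s)/s^6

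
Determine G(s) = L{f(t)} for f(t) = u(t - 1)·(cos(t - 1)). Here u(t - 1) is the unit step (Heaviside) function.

G(s) = s*exp(-s)/(s^2 + 1)

By the second shifting theorem, L{u(t - c)·g(t - c)} = e^(-cs)·H(s) with c = 1 and H(s) = L{g(t)}.
L{cos(t)} = s/(s^2 + 1).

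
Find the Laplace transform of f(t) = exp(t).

1/(s - 1)

L{e^(t)} = 1/(s - 1).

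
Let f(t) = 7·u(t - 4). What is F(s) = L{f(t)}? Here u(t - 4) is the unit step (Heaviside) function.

By the second shifting theorem, L{u(t - c)·g(t - c)} = e^(-cs)·G(s) with c = 4 and G(s) = L{g(t)}.
L{7} = 7/s.

F(s) = 7*exp(-4*s)/s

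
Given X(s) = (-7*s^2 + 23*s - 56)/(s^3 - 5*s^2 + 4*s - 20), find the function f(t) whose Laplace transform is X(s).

Factor the denominator: s^3 - 5*s^2 + 4*s - 20 = (s - 5)*(s^2 + 4).
Partial fraction decomposition gives [-4/(s - 5)] + [-3*s/(s^2 + 4)] + [8/(s^2 + 4)].
Invert each term: -4/(s - 5) ↔ -4e^(5t); -3·s/(s^2 + 4) ↔ -3cos(2t); 4·2/(s^2 + 4) ↔ 4sin(2t).

f(t) = -4*exp(5*t) + 4*sin(2*t) - 3*cos(2*t)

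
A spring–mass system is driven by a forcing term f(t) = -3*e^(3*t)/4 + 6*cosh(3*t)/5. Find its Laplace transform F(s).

By linearity of the Laplace transform, transform each term separately.
(6/5)·[L{cosh(3t)} = s/(s^2 - 9)]; (-3/4)·[L{e^(3t)} = 1/(s - 3)].

F(s) = 6*s/(5*(s^2 - 9)) - 3/(4*(s - 3))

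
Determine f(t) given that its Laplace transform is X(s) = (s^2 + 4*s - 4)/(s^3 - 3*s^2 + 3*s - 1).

f(t) = t^2*exp(t)/2 + 6*t*exp(t) + exp(t)

Factor the denominator: s^3 - 3*s^2 + 3*s - 1 = (s - 1)^3.
Partial fraction decomposition gives [1/(s - 1)] + [6/(s - 1)^2] + [(s - 1)^(-3)].
Invert each term: 1/(s - 1) ↔ e^(t); 6/(s - 1)^2 ↔ 6t·e^(t); 1/(s - 1)^3 ↔ (1/2)t^2·e^(t).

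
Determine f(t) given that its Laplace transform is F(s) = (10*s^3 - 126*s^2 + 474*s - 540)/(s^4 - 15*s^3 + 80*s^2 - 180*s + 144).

f(t) = -3*exp(6*t) + 5*exp(4*t) + 6*exp(3*t) + 2*exp(2*t)

Factor the denominator: s^4 - 15*s^3 + 80*s^2 - 180*s + 144 = (s - 6)*(s - 4)*(s - 3)*(s - 2).
Partial fraction decomposition gives [6/(s - 3)] + [5/(s - 4)] + [2/(s - 2)] + [-3/(s - 6)].
Invert each term: 6/(s - 3) ↔ 6e^(3t); 5/(s - 4) ↔ 5e^(4t); 2/(s - 2) ↔ 2e^(2t); -3/(s - 6) ↔ -3e^(6t).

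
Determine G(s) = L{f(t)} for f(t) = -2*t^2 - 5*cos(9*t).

G(s) = -5*s/(s^2 + 81) - 4/s^3

By linearity of the Laplace transform, transform each term separately.
(-2)·[L{t^2} = 2!/s^3 = 2/s^3]; (-5)·[L{cos(9t)} = s/(s^2 + 81)].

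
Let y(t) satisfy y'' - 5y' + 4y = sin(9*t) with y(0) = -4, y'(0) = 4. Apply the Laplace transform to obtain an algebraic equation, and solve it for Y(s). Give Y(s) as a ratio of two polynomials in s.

Transform both sides with L{·}.
With L{y''} = s^2 Y - s·y(0) - y'(0) and L{y'} = sY - y(0), with y(0) = -4, y'(0) = 4: the LHS transforms to (s^2 - 5*s + 4)Y - (-4*s + 24).
The right side is L{sin(9*t)} = 9/(s^2 + 81).
So (s^2 - 5*s + 4)Y = 9/(s^2 + 81) + (-4*s + 24).
Divide through and combine into a single rational function.

Y(s) = (-4*s^3 + 24*s^2 - 324*s + 1953)/(s^4 - 5*s^3 + 85*s^2 - 405*s + 324)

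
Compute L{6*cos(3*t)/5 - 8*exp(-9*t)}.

6*s/(5*(s^2 + 9)) - 8/(s + 9)

The transform is linear, so treat each term independently.
(-8)·[L{e^(-9t)} = 1/(s + 9)]; (6/5)·[L{cos(3t)} = s/(s^2 + 9)].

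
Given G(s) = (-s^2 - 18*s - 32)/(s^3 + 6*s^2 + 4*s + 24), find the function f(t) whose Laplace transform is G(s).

f(t) = -3*sin(2*t) - 2*cos(2*t) + exp(-6*t)

Factor the denominator: s^3 + 6*s^2 + 4*s + 24 = (s + 6)*(s^2 + 4).
Partial fraction decomposition gives [1/(s + 6)] + [-2*s/(s^2 + 4)] + [-6/(s^2 + 4)].
Invert each term: 1/(s + 6) ↔ e^(-6t); -2·s/(s^2 + 4) ↔ -2cos(2t); -3·2/(s^2 + 4) ↔ -3sin(2t).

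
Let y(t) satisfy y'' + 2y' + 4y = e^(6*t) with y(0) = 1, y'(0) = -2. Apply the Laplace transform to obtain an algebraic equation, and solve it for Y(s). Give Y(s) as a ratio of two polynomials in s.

Transform both sides with L{·}.
The derivative rules (L{y''} = s^2 Y - s·y(0) - y'(0) and L{y'} = sY - y(0), with y(0) = 1, y'(0) = -2) turn the left side into (s^2 + 2*s + 4)Y - (s).
The right side is L{e^(6*t)} = 1/(s - 6).
So (s^2 + 2*s + 4)Y = 1/(s - 6) + (s).
Isolate Y and clear denominators.

Y(s) = (s^2 - 6*s + 1)/(s^3 - 4*s^2 - 8*s - 24)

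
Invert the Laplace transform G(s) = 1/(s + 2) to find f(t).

Since L{e^(-2t)} = 1/(s + 2), the inverse is e^(-2*t).

f(t) = exp(-2*t)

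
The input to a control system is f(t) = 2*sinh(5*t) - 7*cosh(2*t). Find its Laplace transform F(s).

Apply the Laplace transform termwise.
(2)·[L{sinh(5t)} = 5/(s^2 - 25)]; (-7)·[L{cosh(2t)} = s/(s^2 - 4)].

F(s) = -7*s/(s^2 - 4) + 10/(s^2 - 25)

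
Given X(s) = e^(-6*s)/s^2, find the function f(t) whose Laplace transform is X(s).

f(t) = Heaviside(t - 6)*(t - 6)

The factor e^(-6s) signals a time shift by c = 6 (second shifting theorem).
L{t} = 1!/s^2 = 1/s^2, so L^-1{s^(-2)} = t.
Hence the inverse is u(t - 6) times that function evaluated at t - 6.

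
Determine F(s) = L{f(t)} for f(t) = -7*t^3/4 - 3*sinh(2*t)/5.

By linearity of the Laplace transform, transform each term separately.
(-3/5)·[L{sinh(2t)} = 2/(s^2 - 4)]; (-7/4)·[L{t^3} = 3!/s^4 = 6/s^4].

F(s) = -6/(5*(s^2 - 4)) - 21/(2*s^4)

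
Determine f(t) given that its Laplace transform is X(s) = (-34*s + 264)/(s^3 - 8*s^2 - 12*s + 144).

Factor the denominator: s^3 - 8*s^2 - 12*s + 144 = (s - 6)^2*(s + 4).
Partial fraction decomposition gives [-4/(s - 6)] + [6/(s - 6)^2] + [4/(s + 4)].
Invert each term: -4/(s - 6) ↔ -4e^(6t); 6/(s - 6)^2 ↔ 6t·e^(6t); 4/(s + 4) ↔ 4e^(-4t).

f(t) = 6*t*exp(6*t) - 4*exp(6*t) + 4*exp(-4*t)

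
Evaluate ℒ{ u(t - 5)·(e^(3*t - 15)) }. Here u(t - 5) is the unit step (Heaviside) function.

By the second shifting theorem, L{u(t - c)·g(t - c)} = e^(-cs)·G(s) with c = 5 and G(s) = L{g(t)}.
L{e^(3t)} = 1/(s - 3).

exp(-5*s)/(s - 3)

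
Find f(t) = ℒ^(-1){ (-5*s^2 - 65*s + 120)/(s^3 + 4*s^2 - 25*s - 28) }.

Factor the denominator: s^3 + 4*s^2 - 25*s - 28 = (s - 4)*(s + 1)*(s + 7).
Partial fraction decomposition gives [-4/(s - 4)] + [-6/(s + 1)] + [5/(s + 7)].
Invert each term: -4/(s - 4) ↔ -4e^(4t); -6/(s + 1) ↔ -6e^(-t); 5/(s + 7) ↔ 5e^(-7t).

f(t) = -4*exp(4*t) - 6*exp(-t) + 5*exp(-7*t)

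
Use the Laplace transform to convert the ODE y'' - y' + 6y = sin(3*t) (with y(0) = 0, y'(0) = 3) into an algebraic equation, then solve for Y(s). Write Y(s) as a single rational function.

Y(s) = (3*s^2 + 30)/(s^4 - s^3 + 15*s^2 - 9*s + 54)

Transform both sides with L{·}.
Using L{y''} = s^2 Y - s·y(0) - y'(0) and L{y'} = sY - y(0), with y(0) = 0, y'(0) = 3, the left side becomes (s^2 - s + 6)Y - (3).
The right side is L{sin(3*t)} = 3/(s^2 + 9).
So (s^2 - s + 6)Y = 3/(s^2 + 9) + (3).
Solve for Y(s) and write it as one ratio of polynomials.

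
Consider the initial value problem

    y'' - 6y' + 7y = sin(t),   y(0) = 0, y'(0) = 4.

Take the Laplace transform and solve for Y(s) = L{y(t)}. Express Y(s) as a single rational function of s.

Transform both sides with L{·}.
The derivative rules (L{y''} = s^2 Y - s·y(0) - y'(0) and L{y'} = sY - y(0), with y(0) = 0, y'(0) = 4) turn the left side into (s^2 - 6*s + 7)Y - (4).
The right side is L{sin(t)} = 1/(s^2 + 1).
So (s^2 - 6*s + 7)Y = 1/(s^2 + 1) + (4).
Isolate Y and clear denominators.

Y(s) = (4*s^2 + 5)/(s^4 - 6*s^3 + 8*s^2 - 6*s + 7)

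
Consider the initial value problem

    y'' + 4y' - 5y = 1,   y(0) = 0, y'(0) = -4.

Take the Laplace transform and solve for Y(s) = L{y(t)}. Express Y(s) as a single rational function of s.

Y(s) = (-4*s + 1)/(s^3 + 4*s^2 - 5*s)

Laplace-transform each side.
With L{y''} = s^2 Y - s·y(0) - y'(0) and L{y'} = sY - y(0), with y(0) = 0, y'(0) = -4: the LHS transforms to (s^2 + 4*s - 5)Y - (-4).
The right side is L{1} = 1/s.
So (s^2 + 4*s - 5)Y = 1/s + (-4).
Divide through and combine into a single rational function.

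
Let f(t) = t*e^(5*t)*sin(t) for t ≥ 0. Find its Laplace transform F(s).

F(s) = 2*(s - 5)/(s^2 - 10*s + 26)^2

L{sin(t)} = 1/(s^2 + 1).
Multiplying by e^(5t) shifts s → s - 5, so L{e^(5*t)*sin(t)} = 1/((s - 5)^2 + 1).
Then apply L{t·g(t)} = -d/ds[G(s)] with G(s) = 1/((s - 5)^2 + 1):
differentiating 1 time and applying the sign gives 2*(s - 5)/(s^2 - 10*s + 26)^2.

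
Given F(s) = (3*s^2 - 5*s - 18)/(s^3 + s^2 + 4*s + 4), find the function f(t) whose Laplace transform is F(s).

f(t) = -5*sin(2*t) + 5*cos(2*t) - 2*exp(-t)

Factor the denominator: s^3 + s^2 + 4*s + 4 = (s + 1)*(s^2 + 4).
Partial fraction decomposition gives [-2/(s + 1)] + [5*s/(s^2 + 4)] + [-10/(s^2 + 4)].
Invert each term: -2/(s + 1) ↔ -2e^(-t); 5·s/(s^2 + 4) ↔ 5cos(2t); -5·2/(s^2 + 4) ↔ -5sin(2t).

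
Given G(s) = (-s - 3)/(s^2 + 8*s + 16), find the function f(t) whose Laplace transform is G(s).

f(t) = t*exp(-4*t) - exp(-4*t)

Factor the denominator: s^2 + 8*s + 16 = (s + 4)^2.
Partial fraction decomposition gives [-1/(s + 4)] + [(s + 4)^(-2)].
Invert each term: -1/(s + 4) ↔ -e^(-4t); 1/(s + 4)^2 ↔ t·e^(-4t).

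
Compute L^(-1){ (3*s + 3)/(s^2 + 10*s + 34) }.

Complete the square in the denominator: s^2 + 10*s + 34 = (s + 5)^2 + 3^2.
Split the numerator to match: 3*s + 3 = 3·(s + 5) - 4·3.
Invert each term: 3·(s + 5)/((s + 5)^2 + 9) ↔ 3e^(-5t)cos(3t); -4·3/((s + 5)^2 + 9) ↔ -4e^(-5t)sin(3t).

-4*exp(-5*t)*sin(3*t) + 3*exp(-5*t)*cos(3*t)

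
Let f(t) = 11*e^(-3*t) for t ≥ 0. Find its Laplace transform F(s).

L{11} = 11/s.
By the first shifting theorem, multiplying by e^(-3t) replaces s with s + 3.

F(s) = 11/(s + 3)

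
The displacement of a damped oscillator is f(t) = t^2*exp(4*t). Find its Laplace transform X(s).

L{e^(4t)} = 1/(s - 4).
Then apply L{t^2·g(t)} = (-1)^2 d^2/ds^2[G(s)] with G(s) = 1/(s - 4):
differentiating 2 times and applying the sign gives 2/(s - 4)^3.

X(s) = 2/(s - 4)^3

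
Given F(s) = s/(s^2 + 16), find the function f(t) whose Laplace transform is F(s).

f(t) = cos(4*t)

Since L{cos(4t)} = s/(s^2 + 16), the inverse is cos(4*t).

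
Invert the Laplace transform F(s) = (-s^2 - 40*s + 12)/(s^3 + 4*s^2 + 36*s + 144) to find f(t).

f(t) = -4*sin(6*t) - 4*cos(6*t) + 3*exp(-4*t)

Factor the denominator: s^3 + 4*s^2 + 36*s + 144 = (s + 4)*(s^2 + 36).
Partial fraction decomposition gives [3/(s + 4)] + [-4*s/(s^2 + 36)] + [-24/(s^2 + 36)].
Invert each term: 3/(s + 4) ↔ 3e^(-4t); -4·s/(s^2 + 36) ↔ -4cos(6t); -4·6/(s^2 + 36) ↔ -4sin(6t).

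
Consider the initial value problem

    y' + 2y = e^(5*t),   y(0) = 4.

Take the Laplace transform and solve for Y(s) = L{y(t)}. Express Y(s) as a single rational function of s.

Y(s) = (4*s - 19)/(s^2 - 3*s - 10)

Transform both sides with L{·}.
With L{y'} = sY - y(0) = sY - 4: the LHS transforms to (s + 2)Y - (4).
The right side is L{e^(5*t)} = 1/(s - 5).
So (s + 2)Y = 1/(s - 5) + (4).
Solve for Y(s) and write it as one ratio of polynomials.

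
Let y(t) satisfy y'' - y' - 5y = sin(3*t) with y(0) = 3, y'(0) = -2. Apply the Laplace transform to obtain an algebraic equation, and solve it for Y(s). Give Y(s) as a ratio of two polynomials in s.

Laplace-transform each side.
Using L{y''} = s^2 Y - s·y(0) - y'(0) and L{y'} = sY - y(0), with y(0) = 3, y'(0) = -2, the left side becomes (s^2 - s - 5)Y - (3*s - 5).
The right side is L{sin(3*t)} = 3/(s^2 + 9).
So (s^2 - s - 5)Y = 3/(s^2 + 9) + (3*s - 5).
Divide through and combine into a single rational function.

Y(s) = (3*s^3 - 5*s^2 + 27*s - 42)/(s^4 - s^3 + 4*s^2 - 9*s - 45)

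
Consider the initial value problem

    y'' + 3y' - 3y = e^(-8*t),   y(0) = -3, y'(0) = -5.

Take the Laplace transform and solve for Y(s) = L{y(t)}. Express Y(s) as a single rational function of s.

Y(s) = (-3*s^2 - 38*s - 111)/(s^3 + 11*s^2 + 21*s - 24)

Take the Laplace transform of both sides.
With L{y''} = s^2 Y - s·y(0) - y'(0) and L{y'} = sY - y(0), with y(0) = -3, y'(0) = -5: the LHS transforms to (s^2 + 3*s - 3)Y - (-3*s - 14).
The right side is L{e^(-8*t)} = 1/(s + 8).
So (s^2 + 3*s - 3)Y = 1/(s + 8) + (-3*s - 14).
Solve for Y(s) and write it as one ratio of polynomials.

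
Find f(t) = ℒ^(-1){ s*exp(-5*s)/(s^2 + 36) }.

The factor e^(-5s) signals a time shift by c = 5 (second shifting theorem).
L{cos(6t)} = s/(s^2 + 36), so L^-1{s/(s^2 + 36)} = cos(6*t).
Hence the inverse is u(t - 5) times that function evaluated at t - 5.

f(t) = Heaviside(t - 5)*(cos(6*t - 30))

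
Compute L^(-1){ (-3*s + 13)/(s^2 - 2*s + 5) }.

Complete the square in the denominator: s^2 - 2*s + 5 = (s - 1)^2 + 2^2.
Split the numerator to match: -3*s + 13 = -3·(s - 1) + 5·2.
Invert each term: -3·(s - 1)/((s - 1)^2 + 4) ↔ -3e^(t)cos(2t); 5·2/((s - 1)^2 + 4) ↔ 5e^(t)sin(2t).

5*exp(t)*sin(2*t) - 3*exp(t)*cos(2*t)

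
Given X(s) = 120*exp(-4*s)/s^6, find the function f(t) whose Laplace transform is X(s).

The factor e^(-4s) signals a time shift by c = 4 (second shifting theorem).
L{t^5} = 5!/s^6 = 120/s^6, so L^-1{120/s^6} = t^5.
Hence the inverse is u(t - 4) times that function evaluated at t - 4.

f(t) = Heaviside(t - 4)*((t - 4)^5)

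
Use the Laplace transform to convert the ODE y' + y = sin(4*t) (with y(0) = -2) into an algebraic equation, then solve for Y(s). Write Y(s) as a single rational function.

Y(s) = (-2*s^2 - 28)/(s^3 + s^2 + 16*s + 16)

Take the Laplace transform of both sides.
The derivative rules (L{y'} = sY - y(0) = sY - (-2)) turn the left side into (s + 1)Y - (-2).
The right side is L{sin(4*t)} = 4/(s^2 + 16).
So (s + 1)Y = 4/(s^2 + 16) + (-2).
Divide through and combine into a single rational function.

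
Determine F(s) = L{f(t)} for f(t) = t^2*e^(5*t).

F(s) = 2/(s - 5)^3

L{e^(5t)} = 1/(s - 5).
Then apply L{t^2·g(t)} = (-1)^2 d^2/ds^2[G(s)] with G(s) = 1/(s - 5):
differentiating 2 times and applying the sign gives 2/(s - 5)^3.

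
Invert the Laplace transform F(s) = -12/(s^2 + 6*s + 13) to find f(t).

f(t) = -6*exp(-3*t)*sin(2*t)

Rewrite the denominator: s^2 + 6*s + 13 = (s + 3)^2 + 4.
The form in (s + 3) signals a first-shifting-theorem factor e^(-3t).
Since L{sin(2t)} = 2/(s^2 + 4), the inverse is exp(-3*t)*sin(2*t), scaled by -6.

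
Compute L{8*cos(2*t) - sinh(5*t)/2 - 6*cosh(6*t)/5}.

8*s/(s^2 + 4) - 6*s/(5*(s^2 - 36)) - 5/(2*(s^2 - 25))

Apply the Laplace transform termwise.
(8)·[L{cos(2t)} = s/(s^2 + 4)]; (-1/2)·[L{sinh(5t)} = 5/(s^2 - 25)]; (-6/5)·[L{cosh(6t)} = s/(s^2 - 36)].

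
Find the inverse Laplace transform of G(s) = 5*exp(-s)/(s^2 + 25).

Heaviside(t - 1)*(sin(5*t - 5))

The factor e^(-s) signals a time shift by c = 1 (second shifting theorem).
L{sin(5t)} = 5/(s^2 + 25), so L^-1{5/(s^2 + 25)} = sin(5*t).
Hence the inverse is u(t - 1) times that function evaluated at t - 1.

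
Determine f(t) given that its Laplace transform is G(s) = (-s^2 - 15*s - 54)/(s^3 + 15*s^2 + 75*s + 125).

Factor the denominator: s^3 + 15*s^2 + 75*s + 125 = (s + 5)^3.
Partial fraction decomposition gives [-1/(s + 5)] + [-5/(s + 5)^2] + [-4/(s + 5)^3].
Invert each term: -1/(s + 5) ↔ -e^(-5t); -5/(s + 5)^2 ↔ -5t·e^(-5t); -4/(s + 5)^3 ↔ (-2)t^2·e^(-5t).

f(t) = -2*t^2*exp(-5*t) - 5*t*exp(-5*t) - exp(-5*t)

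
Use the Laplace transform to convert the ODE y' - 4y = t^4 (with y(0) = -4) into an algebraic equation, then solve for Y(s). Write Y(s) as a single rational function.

Y(s) = (-4*s^5 + 24)/(s^6 - 4*s^5)

Laplace-transform each side.
The derivative rules (L{y'} = sY - y(0) = sY - (-4)) turn the left side into (s - 4)Y - (-4).
The right side is L{t^4} = 24/s^5.
So (s - 4)Y = 24/s^5 + (-4).
Divide through and combine into a single rational function.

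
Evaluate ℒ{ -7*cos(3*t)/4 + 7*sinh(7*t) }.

Apply the Laplace transform termwise.
(-7/4)·[L{cos(3t)} = s/(s^2 + 9)]; (7)·[L{sinh(7t)} = 7/(s^2 - 49)].

-7*s/(4*(s^2 + 9)) + 49/(s^2 - 49)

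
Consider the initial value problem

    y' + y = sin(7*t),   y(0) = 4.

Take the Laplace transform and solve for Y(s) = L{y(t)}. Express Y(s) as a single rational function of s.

Apply the Laplace transform to the equation.
Using L{y'} = sY - y(0) = sY - 4, the left side becomes (s + 1)Y - (4).
The right side is L{sin(7*t)} = 7/(s^2 + 49).
So (s + 1)Y = 7/(s^2 + 49) + (4).
Solve for Y(s) and write it as one ratio of polynomials.

Y(s) = (4*s^2 + 203)/(s^3 + s^2 + 49*s + 49)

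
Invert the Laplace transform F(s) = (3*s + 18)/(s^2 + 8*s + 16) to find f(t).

f(t) = 6*t*exp(-4*t) + 3*exp(-4*t)

Factor the denominator: s^2 + 8*s + 16 = (s + 4)^2.
Partial fraction decomposition gives [3/(s + 4)] + [6/(s + 4)^2].
Invert each term: 3/(s + 4) ↔ 3e^(-4t); 6/(s + 4)^2 ↔ 6t·e^(-4t).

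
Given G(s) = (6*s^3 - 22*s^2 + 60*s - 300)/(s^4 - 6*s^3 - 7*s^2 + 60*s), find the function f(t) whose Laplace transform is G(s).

f(t) = 5*exp(5*t) + exp(4*t) - 5 + 5*exp(-3*t)

Factor the denominator: s^4 - 6*s^3 - 7*s^2 + 60*s = s*(s - 5)*(s - 4)*(s + 3).
Partial fraction decomposition gives [-5/s] + [5/(s + 3)] + [5/(s - 5)] + [1/(s - 4)].
Invert each term: -5/(s - 0) ↔ -5e^(0t); 5/(s + 3) ↔ 5e^(-3t); 5/(s - 5) ↔ 5e^(5t); 1/(s - 4) ↔ e^(4t).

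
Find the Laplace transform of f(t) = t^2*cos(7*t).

2*s*(s^2 - 147)/(s^2 + 49)^3

L{cos(7t)} = s/(s^2 + 49).
Then apply L{t^2·g(t)} = (-1)^2 d^2/ds^2[G(s)] with G(s) = s/(s^2 + 49):
differentiating 2 times and applying the sign gives 2*s*(s^2 - 147)/(s^2 + 49)^3.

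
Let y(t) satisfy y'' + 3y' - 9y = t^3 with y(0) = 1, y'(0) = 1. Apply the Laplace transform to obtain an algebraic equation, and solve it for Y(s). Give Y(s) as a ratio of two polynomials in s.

Apply the Laplace transform to the equation.
With L{y''} = s^2 Y - s·y(0) - y'(0) and L{y'} = sY - y(0), with y(0) = 1, y'(0) = 1: the LHS transforms to (s^2 + 3*s - 9)Y - (s + 4).
The right side is L{t^3} = 6/s^4.
So (s^2 + 3*s - 9)Y = 6/s^4 + (s + 4).
Isolate Y and clear denominators.

Y(s) = (s^5 + 4*s^4 + 6)/(s^6 + 3*s^5 - 9*s^4)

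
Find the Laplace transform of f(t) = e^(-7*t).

L{e^(-7t)} = 1/(s + 7).

1/(s + 7)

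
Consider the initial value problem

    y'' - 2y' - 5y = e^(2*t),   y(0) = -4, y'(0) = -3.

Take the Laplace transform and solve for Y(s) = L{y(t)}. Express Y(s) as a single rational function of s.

Transform both sides with L{·}.
With L{y''} = s^2 Y - s·y(0) - y'(0) and L{y'} = sY - y(0), with y(0) = -4, y'(0) = -3: the LHS transforms to (s^2 - 2*s - 5)Y - (-4*s + 5).
The right side is L{e^(2*t)} = 1/(s - 2).
So (s^2 - 2*s - 5)Y = 1/(s - 2) + (-4*s + 5).
Isolate Y and clear denominators.

Y(s) = (-4*s^2 + 13*s - 9)/(s^3 - 4*s^2 - s + 10)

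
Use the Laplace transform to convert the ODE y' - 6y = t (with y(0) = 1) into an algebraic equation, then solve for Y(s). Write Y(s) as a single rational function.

Y(s) = (s^2 + 1)/(s^3 - 6*s^2)

Apply the Laplace transform to the equation.
The derivative rules (L{y'} = sY - y(0) = sY - 1) turn the left side into (s - 6)Y - (1).
The right side is L{t} = s^(-2).
So (s - 6)Y = s^(-2) + (1).
Divide through and combine into a single rational function.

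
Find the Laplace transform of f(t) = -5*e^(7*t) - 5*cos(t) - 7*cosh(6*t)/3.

By linearity of the Laplace transform, transform each term separately.
(-7/3)·[L{cosh(6t)} = s/(s^2 - 36)]; (-5)·[L{e^(7t)} = 1/(s - 7)]; (-5)·[L{cos(t)} = s/(s^2 + 1)].

-5*s/(s^2 + 1) - 7*s/(3*(s^2 - 36)) - 5/(s - 7)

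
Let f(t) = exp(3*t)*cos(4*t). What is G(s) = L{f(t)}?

G(s) = (s - 3)/((s - 3)^2 + 16)

L{cos(4t)} = s/(s^2 + 16).
By the first shifting theorem, multiplying by e^(3t) replaces s with s - 3.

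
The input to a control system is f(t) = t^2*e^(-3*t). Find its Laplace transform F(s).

L{e^(-3t)} = 1/(s + 3).
Then apply L{t^2·g(t)} = (-1)^2 d^2/ds^2[G(s)] with G(s) = 1/(s + 3):
differentiating 2 times and applying the sign gives 2/(s + 3)^3.

F(s) = 2/(s + 3)^3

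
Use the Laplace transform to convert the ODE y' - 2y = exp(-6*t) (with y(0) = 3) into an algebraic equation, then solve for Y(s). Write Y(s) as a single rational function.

Y(s) = (3*s + 19)/(s^2 + 4*s - 12)

Apply the Laplace transform to the equation.
Using L{y'} = sY - y(0) = sY - 3, the left side becomes (s - 2)Y - (3).
The right side is L{exp(-6*t)} = 1/(s + 6).
So (s - 2)Y = 1/(s + 6) + (3).
Solve for Y(s) and write it as one ratio of polynomials.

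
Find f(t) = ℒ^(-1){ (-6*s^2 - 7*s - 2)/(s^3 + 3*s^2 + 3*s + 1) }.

Factor the denominator: s^3 + 3*s^2 + 3*s + 1 = (s + 1)^3.
Partial fraction decomposition gives [-6/(s + 1)] + [5/(s + 1)^2] + [-1/(s + 1)^3].
Invert each term: -6/(s + 1) ↔ -6e^(-t); 5/(s + 1)^2 ↔ 5t·e^(-t); -1/(s + 1)^3 ↔ (-1/2)t^2·e^(-t).

f(t) = -t^2*exp(-t)/2 + 5*t*exp(-t) - 6*exp(-t)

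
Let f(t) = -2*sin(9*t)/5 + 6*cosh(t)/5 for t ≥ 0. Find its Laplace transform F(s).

The transform is linear, so treat each term independently.
(-2/5)·[L{sin(9t)} = 9/(s^2 + 81)]; (6/5)·[L{cosh(t)} = s/(s^2 - 1)].

F(s) = 6*s/(5*(s^2 - 1)) - 18/(5*(s^2 + 81))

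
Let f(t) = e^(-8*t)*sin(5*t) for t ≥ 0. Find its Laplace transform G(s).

L{sin(5t)} = 5/(s^2 + 25).
By the first shifting theorem, multiplying by e^(-8t) replaces s with s + 8.

G(s) = 5/((s + 8)^2 + 25)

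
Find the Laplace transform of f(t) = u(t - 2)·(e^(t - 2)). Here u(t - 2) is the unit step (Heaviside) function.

By the second shifting theorem, L{u(t - c)·g(t - c)} = e^(-cs)·G(s) with c = 2 and G(s) = L{g(t)}.
L{e^(t)} = 1/(s - 1).

exp(-2*s)/(s - 1)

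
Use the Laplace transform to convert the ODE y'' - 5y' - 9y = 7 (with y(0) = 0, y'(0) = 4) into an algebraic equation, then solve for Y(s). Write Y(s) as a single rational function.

Y(s) = (4*s + 7)/(s^3 - 5*s^2 - 9*s)

Laplace-transform each side.
Using L{y''} = s^2 Y - s·y(0) - y'(0) and L{y'} = sY - y(0), with y(0) = 0, y'(0) = 4, the left side becomes (s^2 - 5*s - 9)Y - (4).
The right side is L{7} = 7/s.
So (s^2 - 5*s - 9)Y = 7/s + (4).
Divide through and combine into a single rational function.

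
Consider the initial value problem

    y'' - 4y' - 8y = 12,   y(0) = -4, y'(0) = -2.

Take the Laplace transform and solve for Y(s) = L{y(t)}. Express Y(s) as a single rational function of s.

Y(s) = (-4*s^2 + 14*s + 12)/(s^3 - 4*s^2 - 8*s)

Laplace-transform each side.
With L{y''} = s^2 Y - s·y(0) - y'(0) and L{y'} = sY - y(0), with y(0) = -4, y'(0) = -2: the LHS transforms to (s^2 - 4*s - 8)Y - (-4*s + 14).
The right side is L{12} = 12/s.
So (s^2 - 4*s - 8)Y = 12/s + (-4*s + 14).
Isolate Y and clear denominators.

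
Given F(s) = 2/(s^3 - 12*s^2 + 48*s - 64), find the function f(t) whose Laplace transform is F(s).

Rewrite the denominator: s^3 - 12*s^2 + 48*s - 64 = (s - 4)^3.
The form in (s - 4) signals a first-shifting-theorem factor e^(4t).
Since L{t^2} = 2!/s^3 = 2/s^3, the inverse is t^2*e^(4*t).

f(t) = t^2*exp(4*t)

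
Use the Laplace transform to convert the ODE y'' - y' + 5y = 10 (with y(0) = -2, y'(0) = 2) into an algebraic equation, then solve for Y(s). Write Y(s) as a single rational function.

Y(s) = (-2*s^2 + 4*s + 10)/(s^3 - s^2 + 5*s)

Transform both sides with L{·}.
The derivative rules (L{y''} = s^2 Y - s·y(0) - y'(0) and L{y'} = sY - y(0), with y(0) = -2, y'(0) = 2) turn the left side into (s^2 - s + 5)Y - (-2*s + 4).
The right side is L{10} = 10/s.
So (s^2 - s + 5)Y = 10/s + (-2*s + 4).
Divide through and combine into a single rational function.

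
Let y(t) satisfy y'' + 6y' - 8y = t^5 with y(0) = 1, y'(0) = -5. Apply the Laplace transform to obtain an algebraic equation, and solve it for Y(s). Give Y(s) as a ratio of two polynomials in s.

Y(s) = (s^7 + s^6 + 120)/(s^8 + 6*s^7 - 8*s^6)

Laplace-transform each side.
Using L{y''} = s^2 Y - s·y(0) - y'(0) and L{y'} = sY - y(0), with y(0) = 1, y'(0) = -5, the left side becomes (s^2 + 6*s - 8)Y - (s + 1).
The right side is L{t^5} = 120/s^6.
So (s^2 + 6*s - 8)Y = 120/s^6 + (s + 1).
Solve for Y(s) and write it as one ratio of polynomials.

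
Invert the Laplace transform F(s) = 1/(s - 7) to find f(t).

Since L{e^(7t)} = 1/(s - 7), the inverse is exp(7*t).

f(t) = exp(7*t)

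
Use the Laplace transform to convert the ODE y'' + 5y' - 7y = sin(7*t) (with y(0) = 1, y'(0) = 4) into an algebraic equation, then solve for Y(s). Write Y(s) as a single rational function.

Laplace-transform each side.
Using L{y''} = s^2 Y - s·y(0) - y'(0) and L{y'} = sY - y(0), with y(0) = 1, y'(0) = 4, the left side becomes (s^2 + 5*s - 7)Y - (s + 9).
The right side is L{sin(7*t)} = 7/(s^2 + 49).
So (s^2 + 5*s - 7)Y = 7/(s^2 + 49) + (s + 9).
Isolate Y and clear denominators.

Y(s) = (s^3 + 9*s^2 + 49*s + 448)/(s^4 + 5*s^3 + 42*s^2 + 245*s - 343)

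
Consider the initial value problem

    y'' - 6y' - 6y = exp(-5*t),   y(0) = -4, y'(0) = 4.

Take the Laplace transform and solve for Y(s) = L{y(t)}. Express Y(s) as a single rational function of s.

Laplace-transform each side.
Using L{y''} = s^2 Y - s·y(0) - y'(0) and L{y'} = sY - y(0), with y(0) = -4, y'(0) = 4, the left side becomes (s^2 - 6*s - 6)Y - (-4*s + 28).
The right side is L{exp(-5*t)} = 1/(s + 5).
So (s^2 - 6*s - 6)Y = 1/(s + 5) + (-4*s + 28).
Divide through and combine into a single rational function.

Y(s) = (-4*s^2 + 8*s + 141)/(s^3 - s^2 - 36*s - 30)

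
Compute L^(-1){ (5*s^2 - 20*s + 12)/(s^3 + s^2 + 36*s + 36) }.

Factor the denominator: s^3 + s^2 + 36*s + 36 = (s + 1)*(s^2 + 36).
Partial fraction decomposition gives [1/(s + 1)] + [4*s/(s^2 + 36)] + [-24/(s^2 + 36)].
Invert each term: 1/(s + 1) ↔ e^(-t); 4·s/(s^2 + 36) ↔ 4cos(6t); -4·6/(s^2 + 36) ↔ -4sin(6t).

-4*sin(6*t) + 4*cos(6*t) + exp(-t)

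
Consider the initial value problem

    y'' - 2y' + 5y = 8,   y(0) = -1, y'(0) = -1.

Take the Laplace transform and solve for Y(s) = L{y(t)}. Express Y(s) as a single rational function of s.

Apply the Laplace transform to the equation.
Using L{y''} = s^2 Y - s·y(0) - y'(0) and L{y'} = sY - y(0), with y(0) = -1, y'(0) = -1, the left side becomes (s^2 - 2*s + 5)Y - (-s + 1).
The right side is L{8} = 8/s.
So (s^2 - 2*s + 5)Y = 8/s + (-s + 1).
Divide through and combine into a single rational function.

Y(s) = (-s^2 + s + 8)/(s^3 - 2*s^2 + 5*s)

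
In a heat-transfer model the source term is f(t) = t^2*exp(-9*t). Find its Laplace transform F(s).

F(s) = 2/(s + 9)^3

L{e^(-9t)} = 1/(s + 9).
Then apply L{t^2·g(t)} = (-1)^2 d^2/ds^2[G(s)] with G(s) = 1/(s + 9):
differentiating 2 times and applying the sign gives 2/(s + 9)^3.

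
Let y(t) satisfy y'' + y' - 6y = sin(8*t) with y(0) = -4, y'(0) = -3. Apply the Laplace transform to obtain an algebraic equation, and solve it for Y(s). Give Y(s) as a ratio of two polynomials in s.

Y(s) = (-4*s^3 - 7*s^2 - 256*s - 440)/(s^4 + s^3 + 58*s^2 + 64*s - 384)

Laplace-transform each side.
The derivative rules (L{y''} = s^2 Y - s·y(0) - y'(0) and L{y'} = sY - y(0), with y(0) = -4, y'(0) = -3) turn the left side into (s^2 + s - 6)Y - (-4*s - 7).
The right side is L{sin(8*t)} = 8/(s^2 + 64).
So (s^2 + s - 6)Y = 8/(s^2 + 64) + (-4*s - 7).
Divide through and combine into a single rational function.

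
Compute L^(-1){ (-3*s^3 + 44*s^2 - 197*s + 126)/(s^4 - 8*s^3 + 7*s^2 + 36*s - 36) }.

Factor the denominator: s^4 - 8*s^3 + 7*s^2 + 36*s - 36 = (s - 6)*(s - 3)*(s - 1)*(s + 2).
Partial fraction decomposition gives [-6/(s + 2)] + [-1/(s - 6)] + [5/(s - 3)] + [-1/(s - 1)].
Invert each term: -6/(s + 2) ↔ -6e^(-2t); -1/(s - 6) ↔ -e^(6t); 5/(s - 3) ↔ 5e^(3t); -1/(s - 1) ↔ -e^(t).

-exp(6*t) + 5*exp(3*t) - exp(t) - 6*exp(-2*t)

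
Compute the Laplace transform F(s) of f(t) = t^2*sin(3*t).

L{sin(3t)} = 3/(s^2 + 9).
Then apply L{t^2·g(t)} = (-1)^2 d^2/ds^2[G(s)] with G(s) = 3/(s^2 + 9):
differentiating 2 times and applying the sign gives 18*(s^2 - 3)/(s^2 + 9)^3.

F(s) = 18*(s^2 - 3)/(s^2 + 9)^3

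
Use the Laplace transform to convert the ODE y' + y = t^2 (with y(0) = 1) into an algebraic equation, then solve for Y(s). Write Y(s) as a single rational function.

Apply the Laplace transform to the equation.
With L{y'} = sY - y(0) = sY - 1: the LHS transforms to (s + 1)Y - (1).
The right side is L{t^2} = 2/s^3.
So (s + 1)Y = 2/s^3 + (1).
Solve for Y(s) and write it as one ratio of polynomials.

Y(s) = (s^3 + 2)/(s^4 + s^3)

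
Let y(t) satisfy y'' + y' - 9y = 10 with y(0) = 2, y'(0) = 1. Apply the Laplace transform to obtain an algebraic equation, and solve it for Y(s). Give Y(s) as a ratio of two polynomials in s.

Y(s) = (2*s^2 + 3*s + 10)/(s^3 + s^2 - 9*s)

Transform both sides with L{·}.
Using L{y''} = s^2 Y - s·y(0) - y'(0) and L{y'} = sY - y(0), with y(0) = 2, y'(0) = 1, the left side becomes (s^2 + s - 9)Y - (2*s + 3).
The right side is L{10} = 10/s.
So (s^2 + s - 9)Y = 10/s + (2*s + 3).
Solve for Y(s) and write it as one ratio of polynomials.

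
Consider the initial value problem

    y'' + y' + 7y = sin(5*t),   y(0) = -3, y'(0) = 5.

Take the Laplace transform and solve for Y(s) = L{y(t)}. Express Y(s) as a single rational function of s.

Y(s) = (-3*s^3 + 2*s^2 - 75*s + 55)/(s^4 + s^3 + 32*s^2 + 25*s + 175)

Apply the Laplace transform to the equation.
Using L{y''} = s^2 Y - s·y(0) - y'(0) and L{y'} = sY - y(0), with y(0) = -3, y'(0) = 5, the left side becomes (s^2 + s + 7)Y - (-3*s + 2).
The right side is L{sin(5*t)} = 5/(s^2 + 25).
So (s^2 + s + 7)Y = 5/(s^2 + 25) + (-3*s + 2).
Solve for Y(s) and write it as one ratio of polynomials.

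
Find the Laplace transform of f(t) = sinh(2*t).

2/(s^2 - 4)

L{sinh(2t)} = 2/(s^2 - 4).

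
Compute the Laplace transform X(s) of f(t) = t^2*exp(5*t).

X(s) = 2/(s - 5)^3

L{e^(5t)} = 1/(s - 5).
Then apply L{t^2·g(t)} = (-1)^2 d^2/ds^2[G(s)] with G(s) = 1/(s - 5):
differentiating 2 times and applying the sign gives 2/(s - 5)^3.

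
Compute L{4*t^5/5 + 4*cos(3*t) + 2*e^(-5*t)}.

4*s/(s^2 + 9) + 2/(s + 5) + 96/s^6

The transform is linear, so treat each term independently.
(2)·[L{e^(-5t)} = 1/(s + 5)]; (4/5)·[L{t^5} = 5!/s^6 = 120/s^6]; (4)·[L{cos(3t)} = s/(s^2 + 9)].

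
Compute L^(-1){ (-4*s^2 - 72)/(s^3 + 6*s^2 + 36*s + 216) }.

sin(6*t) - cos(6*t) - 3*exp(-6*t)

Factor the denominator: s^3 + 6*s^2 + 36*s + 216 = (s + 6)*(s^2 + 36).
Partial fraction decomposition gives [-3/(s + 6)] + [-s/(s^2 + 36)] + [6/(s^2 + 36)].
Invert each term: -3/(s + 6) ↔ -3e^(-6t); -1·s/(s^2 + 36) ↔ -cos(6t); 1·6/(s^2 + 36) ↔ sin(6t).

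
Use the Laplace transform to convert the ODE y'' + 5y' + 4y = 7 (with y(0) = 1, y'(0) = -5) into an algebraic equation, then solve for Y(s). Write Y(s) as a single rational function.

Transform both sides with L{·}.
Using L{y''} = s^2 Y - s·y(0) - y'(0) and L{y'} = sY - y(0), with y(0) = 1, y'(0) = -5, the left side becomes (s^2 + 5*s + 4)Y - (s).
The right side is L{7} = 7/s.
So (s^2 + 5*s + 4)Y = 7/s + (s).
Divide through and combine into a single rational function.

Y(s) = (s^2 + 7)/(s^3 + 5*s^2 + 4*s)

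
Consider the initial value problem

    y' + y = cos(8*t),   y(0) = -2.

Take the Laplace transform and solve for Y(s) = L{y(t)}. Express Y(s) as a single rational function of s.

Y(s) = (-2*s^2 + s - 128)/(s^3 + s^2 + 64*s + 64)

Take the Laplace transform of both sides.
With L{y'} = sY - y(0) = sY - (-2): the LHS transforms to (s + 1)Y - (-2).
The right side is L{cos(8*t)} = s/(s^2 + 64).
So (s + 1)Y = s/(s^2 + 64) + (-2).
Divide through and combine into a single rational function.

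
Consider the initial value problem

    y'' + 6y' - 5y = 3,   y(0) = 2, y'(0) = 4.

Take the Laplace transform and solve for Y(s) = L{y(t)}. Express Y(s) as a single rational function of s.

Y(s) = (2*s^2 + 16*s + 3)/(s^3 + 6*s^2 - 5*s)

Take the Laplace transform of both sides.
Using L{y''} = s^2 Y - s·y(0) - y'(0) and L{y'} = sY - y(0), with y(0) = 2, y'(0) = 4, the left side becomes (s^2 + 6*s - 5)Y - (2*s + 16).
The right side is L{3} = 3/s.
So (s^2 + 6*s - 5)Y = 3/s + (2*s + 16).
Divide through and combine into a single rational function.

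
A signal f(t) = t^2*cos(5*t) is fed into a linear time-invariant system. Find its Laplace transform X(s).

L{cos(5t)} = s/(s^2 + 25).
Then apply L{t^2·g(t)} = (-1)^2 d^2/ds^2[G(s)] with G(s) = s/(s^2 + 25):
differentiating 2 times and applying the sign gives 2*s*(s^2 - 75)/(s^2 + 25)^3.

X(s) = 2*s*(s^2 - 75)/(s^2 + 25)^3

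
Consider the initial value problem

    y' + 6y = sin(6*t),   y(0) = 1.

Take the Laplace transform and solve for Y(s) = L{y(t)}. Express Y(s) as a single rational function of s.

Y(s) = (s^2 + 42)/(s^3 + 6*s^2 + 36*s + 216)

Transform both sides with L{·}.
The derivative rules (L{y'} = sY - y(0) = sY - 1) turn the left side into (s + 6)Y - (1).
The right side is L{sin(6*t)} = 6/(s^2 + 36).
So (s + 6)Y = 6/(s^2 + 36) + (1).
Isolate Y and clear denominators.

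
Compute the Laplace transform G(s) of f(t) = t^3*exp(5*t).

L{t^3} = 3!/s^4 = 6/s^4.
By the first shifting theorem, multiplying by e^(5t) replaces s with s - 5.

G(s) = 6/(s - 5)^4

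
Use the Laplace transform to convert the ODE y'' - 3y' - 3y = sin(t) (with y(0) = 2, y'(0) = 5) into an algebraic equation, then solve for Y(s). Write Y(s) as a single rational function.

Y(s) = (2*s^3 - s^2 + 2*s)/(s^4 - 3*s^3 - 2*s^2 - 3*s - 3)

Laplace-transform each side.
Using L{y''} = s^2 Y - s·y(0) - y'(0) and L{y'} = sY - y(0), with y(0) = 2, y'(0) = 5, the left side becomes (s^2 - 3*s - 3)Y - (2*s - 1).
The right side is L{sin(t)} = 1/(s^2 + 1).
So (s^2 - 3*s - 3)Y = 1/(s^2 + 1) + (2*s - 1).
Solve for Y(s) and write it as one ratio of polynomials.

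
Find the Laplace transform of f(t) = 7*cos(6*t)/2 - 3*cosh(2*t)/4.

By linearity of the Laplace transform, transform each term separately.
(7/2)·[L{cos(6t)} = s/(s^2 + 36)]; (-3/4)·[L{cosh(2t)} = s/(s^2 - 4)].

7*s/(2*(s^2 + 36)) - 3*s/(4*(s^2 - 4))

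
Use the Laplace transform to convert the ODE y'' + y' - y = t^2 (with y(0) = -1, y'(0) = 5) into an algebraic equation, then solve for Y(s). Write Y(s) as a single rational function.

Take the Laplace transform of both sides.
With L{y''} = s^2 Y - s·y(0) - y'(0) and L{y'} = sY - y(0), with y(0) = -1, y'(0) = 5: the LHS transforms to (s^2 + s - 1)Y - (-s + 4).
The right side is L{t^2} = 2/s^3.
So (s^2 + s - 1)Y = 2/s^3 + (-s + 4).
Divide through and combine into a single rational function.

Y(s) = (-s^4 + 4*s^3 + 2)/(s^5 + s^4 - s^3)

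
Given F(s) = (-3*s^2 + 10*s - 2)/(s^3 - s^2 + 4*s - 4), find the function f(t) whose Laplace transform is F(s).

f(t) = exp(t) + 3*sin(2*t) - 4*cos(2*t)

Factor the denominator: s^3 - s^2 + 4*s - 4 = (s - 1)*(s^2 + 4).
Partial fraction decomposition gives [1/(s - 1)] + [-4*s/(s^2 + 4)] + [6/(s^2 + 4)].
Invert each term: 1/(s - 1) ↔ e^(t); -4·s/(s^2 + 4) ↔ -4cos(2t); 3·2/(s^2 + 4) ↔ 3sin(2t).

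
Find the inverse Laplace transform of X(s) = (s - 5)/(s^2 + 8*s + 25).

-3*exp(-4*t)*sin(3*t) + exp(-4*t)*cos(3*t)

Complete the square in the denominator: s^2 + 8*s + 25 = (s + 4)^2 + 3^2.
Split the numerator to match: s - 5 = 1·(s + 4) - 3·3.
Invert each term: 1·(s + 4)/((s + 4)^2 + 9) ↔ e^(-4t)cos(3t); -3·3/((s + 4)^2 + 9) ↔ -3e^(-4t)sin(3t).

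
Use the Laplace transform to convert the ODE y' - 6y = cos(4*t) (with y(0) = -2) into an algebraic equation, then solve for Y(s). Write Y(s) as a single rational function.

Y(s) = (-2*s^2 + s - 32)/(s^3 - 6*s^2 + 16*s - 96)

Laplace-transform each side.
With L{y'} = sY - y(0) = sY - (-2): the LHS transforms to (s - 6)Y - (-2).
The right side is L{cos(4*t)} = s/(s^2 + 16).
So (s - 6)Y = s/(s^2 + 16) + (-2).
Solve for Y(s) and write it as one ratio of polynomials.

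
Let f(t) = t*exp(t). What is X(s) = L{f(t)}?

L{e^(t)} = 1/(s - 1).
Then apply L{t·g(t)} = -d/ds[G(s)] with G(s) = 1/(s - 1):
differentiating 1 time and applying the sign gives (s - 1)^(-2).

X(s) = (s - 1)^(-2)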